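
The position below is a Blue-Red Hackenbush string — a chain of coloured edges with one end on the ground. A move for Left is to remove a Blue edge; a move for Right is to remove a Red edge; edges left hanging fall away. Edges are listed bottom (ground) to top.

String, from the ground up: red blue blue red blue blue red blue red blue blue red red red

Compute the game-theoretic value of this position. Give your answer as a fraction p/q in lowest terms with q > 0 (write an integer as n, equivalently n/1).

r: Left { — }, Right { 0 } — simplest -1
rb: Left { -1 }, Right { 0 } — simplest -1/2
rbb: Left { -1 -1/2 }, Right { 0 } — simplest -1/4
rbbr: Left { -1 -1/2 }, Right { -1/4 0 } — simplest -3/8
rbbrb: Left { -1 -1/2 -3/8 }, Right { -1/4 0 } — simplest -5/16
rbbrbb: Left { -1 -1/2 -3/8 -5/16 }, Right { -1/4 0 } — simplest -9/32
rbbrbbr: Left { -1 -1/2 -3/8 -5/16 }, Right { -9/32 -1/4 0 } — simplest -19/64
rbbrbbrb: Left { -1 -1/2 -3/8 -5/16 -19/64 }, Right { -9/32 -1/4 0 } — simplest -37/128
rbbrbbrbr: Left { -1 -1/2 -3/8 -5/16 -19/64 }, Right { -37/128 -9/32 -1/4 0 } — simplest -75/256
rbbrbbrbrb: Left { -1 -1/2 -3/8 -5/16 -19/64 -75/256 }, Right { -37/128 -9/32 -1/4 0 } — simplest -149/512
rbbrbbrbrbb: Left { -1 -1/2 -3/8 -5/16 -19/64 -75/256 -149/512 }, Right { -37/128 -9/32 -1/4 0 } — simplest -297/1024
rbbrbbrbrbbr: Left { -1 -1/2 -3/8 -5/16 -19/64 -75/256 -149/512 }, Right { -297/1024 -37/128 -9/32 -1/4 0 } — simplest -595/2048
rbbrbbrbrbbrr: Left { -1 -1/2 -3/8 -5/16 -19/64 -75/256 -149/512 }, Right { -595/2048 -297/1024 -37/128 -9/32 -1/4 0 } — simplest -1191/4096
rbbrbbrbrbbrrr: Left { -1 -1/2 -3/8 -5/16 -19/64 -75/256 -149/512 }, Right { -1191/4096 -595/2048 -297/1024 -37/128 -9/32 -1/4 0 } — simplest -2383/8192

-2383/8192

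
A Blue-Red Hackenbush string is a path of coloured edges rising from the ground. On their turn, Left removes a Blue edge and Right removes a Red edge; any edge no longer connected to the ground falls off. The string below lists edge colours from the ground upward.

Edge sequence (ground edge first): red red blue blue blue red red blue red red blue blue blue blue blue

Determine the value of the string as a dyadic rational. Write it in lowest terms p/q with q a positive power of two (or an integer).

-9921/8192

Recurse on prefixes of the 15-edge string red red blue blue blue red red blue red red blue blue blue blue blue:
r: Left { — }, Right { 0 } so simplest -1
rr: Left { — }, Right { -1, 0 } so simplest -2
rrb: Left { -2 }, Right { -1, 0 } so simplest -3/2
rrbb: Left { -2, -3/2 }, Right { -1, 0 } so simplest -5/4
rrbbb: Left { -2, -3/2, -5/4 }, Right { -1, 0 } so simplest -9/8
rrbbbr: Left { -2, -3/2, -5/4 }, Right { -9/8, -1, 0 } so simplest -19/16
rrbbbrr: Left { -2, -3/2, -5/4 }, Right { -19/16, -9/8, -1, 0 } so simplest -39/32
rrbbbrrb: Left { -2, -3/2, -5/4, -39/32 }, Right { -19/16, -9/8, -1, 0 } so simplest -77/64
rrbbbrrbr: Left { -2, -3/2, -5/4, -39/32 }, Right { -77/64, -19/16, -9/8, -1, 0 } so simplest -155/128
rrbbbrrbrr: Left { -2, -3/2, -5/4, -39/32 }, Right { -155/128, -77/64, -19/16, -9/8, -1, 0 } so simplest -311/256
rrbbbrrbrrb: Left { -2, -3/2, -5/4, -39/32, -311/256 }, Right { -155/128, -77/64, -19/16, -9/8, -1, 0 } so simplest -621/512
rrbbbrrbrrbb: Left { -2, -3/2, -5/4, -39/32, -311/256, -621/512 }, Right { -155/128, -77/64, -19/16, -9/8, -1, 0 } so simplest -1241/1024
rrbbbrrbrrbbb: Left { -2, -3/2, -5/4, -39/32, -311/256, -621/512, -1241/1024 }, Right { -155/128, -77/64, -19/16, -9/8, -1, 0 } so simplest -2481/2048
rrbbbrrbrrbbbb: Left { -2, -3/2, -5/4, -39/32, -311/256, -621/512, -1241/1024, -2481/2048 }, Right { -155/128, -77/64, -19/16, -9/8, -1, 0 } so simplest -4961/4096
rrbbbrrbrrbbbbb: Left { -2, -3/2, -5/4, -39/32, -311/256, -621/512, -1241/1024, -2481/2048, -4961/4096 }, Right { -155/128, -77/64, -19/16, -9/8, -1, 0 } so simplest -9921/8192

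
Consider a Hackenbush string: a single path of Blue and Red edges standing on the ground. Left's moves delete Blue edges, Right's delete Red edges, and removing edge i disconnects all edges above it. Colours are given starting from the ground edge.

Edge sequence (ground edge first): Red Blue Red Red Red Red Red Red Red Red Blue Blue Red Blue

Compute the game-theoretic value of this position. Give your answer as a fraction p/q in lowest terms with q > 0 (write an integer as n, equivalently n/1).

-8165/8192

Prefix values for Red Blue Red Red Red Red Red Red Red Red Blue Blue Red Blue via {L|R} + simplicity:
v_1 [R]  L=[(no moves)]  R=[0]  gives -1
v_2 [RB]  L=[-1]  R=[0]  gives -1/2
v_3 [RBR]  L=[-1]  R=[-1/2,0]  gives -3/4
v_4 [RBRR]  L=[-1]  R=[-3/4,-1/2,0]  gives -7/8
v_5 [RBRRR]  L=[-1]  R=[-7/8,-3/4,-1/2,0]  gives -15/16
v_6 [RBRRRR]  L=[-1]  R=[-15/16,-7/8,-3/4,-1/2,0]  gives -31/32
v_7 [RBRRRRR]  L=[-1]  R=[-31/32,-15/16,-7/8,-3/4,-1/2,0]  gives -63/64
v_8 [RBRRRRRR]  L=[-1]  R=[-63/64,-31/32,-15/16,-7/8,-3/4,-1/2,0]  gives -127/128
v_9 [RBRRRRRRR]  L=[-1]  R=[-127/128,-63/64,-31/32,-15/16,-7/8,-3/4,-1/2,0]  gives -255/256
v_10 [RBRRRRRRRR]  L=[-1]  R=[-255/256,-127/128,-63/64,-31/32,-15/16,-7/8,-3/4,-1/2,0]  gives -511/512
v_11 [RBRRRRRRRRB]  L=[-1,-511/512]  R=[-255/256,-127/128,-63/64,-31/32,-15/16,-7/8,-3/4,-1/2,0]  gives -1021/1024
v_12 [RBRRRRRRRRBB]  L=[-1,-511/512,-1021/1024]  R=[-255/256,-127/128,-63/64,-31/32,-15/16,-7/8,-3/4,-1/2,0]  gives -2041/2048
v_13 [RBRRRRRRRRBBR]  L=[-1,-511/512,-1021/1024]  R=[-2041/2048,-255/256,-127/128,-63/64,-31/32,-15/16,-7/8,-3/4,-1/2,0]  gives -4083/4096
v_14 [RBRRRRRRRRBBRB]  L=[-1,-511/512,-1021/1024,-4083/4096]  R=[-2041/2048,-255/256,-127/128,-63/64,-31/32,-15/16,-7/8,-3/4,-1/2,0]  gives -8165/8192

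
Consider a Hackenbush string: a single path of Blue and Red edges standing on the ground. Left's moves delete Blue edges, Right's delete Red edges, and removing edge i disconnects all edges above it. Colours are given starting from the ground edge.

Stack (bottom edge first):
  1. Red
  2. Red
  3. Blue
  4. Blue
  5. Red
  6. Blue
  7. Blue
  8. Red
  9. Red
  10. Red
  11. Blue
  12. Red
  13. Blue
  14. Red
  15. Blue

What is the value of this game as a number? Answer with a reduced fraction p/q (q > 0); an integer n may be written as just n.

v_1 [R]  L=[·]  R=[0]  — -1
v_2 [RR]  L=[·]  R=[-1, 0]  — -2
v_3 [RRB]  L=[-2]  R=[-1, 0]  — -3/2
v_4 [RRBB]  L=[-2, -3/2]  R=[-1, 0]  — -5/4
v_5 [RRBBR]  L=[-2, -3/2]  R=[-5/4, -1, 0]  — -11/8
v_6 [RRBBRB]  L=[-2, -3/2, -11/8]  R=[-5/4, -1, 0]  — -21/16
v_7 [RRBBRBB]  L=[-2, -3/2, -11/8, -21/16]  R=[-5/4, -1, 0]  — -41/32
v_8 [RRBBRBBR]  L=[-2, -3/2, -11/8, -21/16]  R=[-41/32, -5/4, -1, 0]  — -83/64
v_9 [RRBBRBBRR]  L=[-2, -3/2, -11/8, -21/16]  R=[-83/64, -41/32, -5/4, -1, 0]  — -167/128
v_10 [RRBBRBBRRR]  L=[-2, -3/2, -11/8, -21/16]  R=[-167/128, -83/64, -41/32, -5/4, -1, 0]  — -335/256
v_11 [RRBBRBBRRRB]  L=[-2, -3/2, -11/8, -21/16, -335/256]  R=[-167/128, -83/64, -41/32, -5/4, -1, 0]  — -669/512
v_12 [RRBBRBBRRRBR]  L=[-2, -3/2, -11/8, -21/16, -335/256]  R=[-669/512, -167/128, -83/64, -41/32, -5/4, -1, 0]  — -1339/1024
v_13 [RRBBRBBRRRBRB]  L=[-2, -3/2, -11/8, -21/16, -335/256, -1339/1024]  R=[-669/512, -167/128, -83/64, -41/32, -5/4, -1, 0]  — -2677/2048
v_14 [RRBBRBBRRRBRBR]  L=[-2, -3/2, -11/8, -21/16, -335/256, -1339/1024]  R=[-2677/2048, -669/512, -167/128, -83/64, -41/32, -5/4, -1, 0]  — -5355/4096
v_15 [RRBBRBBRRRBRBRB]  L=[-2, -3/2, -11/8, -21/16, -335/256, -1339/1024, -5355/4096]  R=[-2677/2048, -669/512, -167/128, -83/64, -41/32, -5/4, -1, 0]  — -10709/8192

-10709/8192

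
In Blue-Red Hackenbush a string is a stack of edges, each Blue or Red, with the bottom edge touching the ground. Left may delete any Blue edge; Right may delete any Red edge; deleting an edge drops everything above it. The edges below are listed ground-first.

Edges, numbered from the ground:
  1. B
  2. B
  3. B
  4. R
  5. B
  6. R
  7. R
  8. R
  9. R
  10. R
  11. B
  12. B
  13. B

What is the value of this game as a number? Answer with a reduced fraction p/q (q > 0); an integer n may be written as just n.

Build v(s[:k]) for k = 1..13, string s = B B B R B R R R R R B B B.
v(B) = { 0 | none } -> 1
v(BB) = { 0,1 | none } -> 2
v(BBB) = { 0,1,2 | none } -> 3
v(BBBR) = { 0,1,2 | 3 } -> 5/2
v(BBBRB) = { 0,1,2,5/2 | 3 } -> 11/4
v(BBBRBR) = { 0,1,2,5/2 | 11/4,3 } -> 21/8
v(BBBRBRR) = { 0,1,2,5/2 | 21/8,11/4,3 } -> 41/16
v(BBBRBRRR) = { 0,1,2,5/2 | 41/16,21/8,11/4,3 } -> 81/32
v(BBBRBRRRR) = { 0,1,2,5/2 | 81/32,41/16,21/8,11/4,3 } -> 161/64
v(BBBRBRRRRR) = { 0,1,2,5/2 | 161/64,81/32,41/16,21/8,11/4,3 } -> 321/128
v(BBBRBRRRRRB) = { 0,1,2,5/2,321/128 | 161/64,81/32,41/16,21/8,11/4,3 } -> 643/256
v(BBBRBRRRRRBB) = { 0,1,2,5/2,321/128,643/256 | 161/64,81/32,41/16,21/8,11/4,3 } -> 1287/512
v(BBBRBRRRRRBBB) = { 0,1,2,5/2,321/128,643/256,1287/512 | 161/64,81/32,41/16,21/8,11/4,3 } -> 2575/1024

2575/1024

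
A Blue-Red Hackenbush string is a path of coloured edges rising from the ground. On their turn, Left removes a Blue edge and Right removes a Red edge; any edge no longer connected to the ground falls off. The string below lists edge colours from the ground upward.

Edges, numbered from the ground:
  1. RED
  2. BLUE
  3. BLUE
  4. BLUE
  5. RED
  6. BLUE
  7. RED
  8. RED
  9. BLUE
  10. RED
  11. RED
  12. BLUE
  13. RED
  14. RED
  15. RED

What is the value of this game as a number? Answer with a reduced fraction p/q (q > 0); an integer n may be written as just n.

Build v(s[:k]) for k = 1..15, string s = RED BLUE BLUE BLUE RED BLUE RED RED BLUE RED RED BLUE RED RED RED.
R: Left { (no moves) }, Right { 0 } so simplest -1
RB: Left { -1 }, Right { 0 } so simplest -1/2
RBB: Left { -1; -1/2 }, Right { 0 } so simplest -1/4
RBBB: Left { -1; -1/2; -1/4 }, Right { 0 } so simplest -1/8
RBBBR: Left { -1; -1/2; -1/4 }, Right { -1/8; 0 } so simplest -3/16
RBBBRB: Left { -1; -1/2; -1/4; -3/16 }, Right { -1/8; 0 } so simplest -5/32
RBBBRBR: Left { -1; -1/2; -1/4; -3/16 }, Right { -5/32; -1/8; 0 } so simplest -11/64
RBBBRBRR: Left { -1; -1/2; -1/4; -3/16 }, Right { -11/64; -5/32; -1/8; 0 } so simplest -23/128
RBBBRBRRB: Left { -1; -1/2; -1/4; -3/16; -23/128 }, Right { -11/64; -5/32; -1/8; 0 } so simplest -45/256
RBBBRBRRBR: Left { -1; -1/2; -1/4; -3/16; -23/128 }, Right { -45/256; -11/64; -5/32; -1/8; 0 } so simplest -91/512
RBBBRBRRBRR: Left { -1; -1/2; -1/4; -3/16; -23/128 }, Right { -91/512; -45/256; -11/64; -5/32; -1/8; 0 } so simplest -183/1024
RBBBRBRRBRRB: Left { -1; -1/2; -1/4; -3/16; -23/128; -183/1024 }, Right { -91/512; -45/256; -11/64; -5/32; -1/8; 0 } so simplest -365/2048
RBBBRBRRBRRBR: Left { -1; -1/2; -1/4; -3/16; -23/128; -183/1024 }, Right { -365/2048; -91/512; -45/256; -11/64; -5/32; -1/8; 0 } so simplest -731/4096
RBBBRBRRBRRBRR: Left { -1; -1/2; -1/4; -3/16; -23/128; -183/1024 }, Right { -731/4096; -365/2048; -91/512; -45/256; -11/64; -5/32; -1/8; 0 } so simplest -1463/8192
RBBBRBRRBRRBRRR: Left { -1; -1/2; -1/4; -3/16; -23/128; -183/1024 }, Right { -1463/8192; -731/4096; -365/2048; -91/512; -45/256; -11/64; -5/32; -1/8; 0 } so simplest -2927/16384

-2927/16384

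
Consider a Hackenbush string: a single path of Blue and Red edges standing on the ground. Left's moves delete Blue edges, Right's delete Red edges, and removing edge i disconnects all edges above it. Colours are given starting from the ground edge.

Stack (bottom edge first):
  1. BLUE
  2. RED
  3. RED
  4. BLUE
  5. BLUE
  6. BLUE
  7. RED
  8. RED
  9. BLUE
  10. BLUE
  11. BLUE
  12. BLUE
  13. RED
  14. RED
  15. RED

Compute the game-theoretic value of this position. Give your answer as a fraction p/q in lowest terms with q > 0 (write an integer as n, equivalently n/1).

Build val(s[:k]) for k = 1..15, string s = BLUE RED RED BLUE BLUE BLUE RED RED BLUE BLUE BLUE BLUE RED RED RED.
step 1: add BLUE to get B; options L={ 0 } R={ — } ⇒ 1
step 2: add RED to get BR; options L={ 0 } R={ 1 } ⇒ 1/2
step 3: add RED to get BRR; options L={ 0 } R={ 1/2 1 } ⇒ 1/4
step 4: add BLUE to get BRRB; options L={ 0 1/4 } R={ 1/2 1 } ⇒ 3/8
step 5: add BLUE to get BRRBB; options L={ 0 1/4 3/8 } R={ 1/2 1 } ⇒ 7/16
step 6: add BLUE to get BRRBBB; options L={ 0 1/4 3/8 7/16 } R={ 1/2 1 } ⇒ 15/32
step 7: add RED to get BRRBBBR; options L={ 0 1/4 3/8 7/16 } R={ 15/32 1/2 1 } ⇒ 29/64
step 8: add RED to get BRRBBBRR; options L={ 0 1/4 3/8 7/16 } R={ 29/64 15/32 1/2 1 } ⇒ 57/128
step 9: add BLUE to get BRRBBBRRB; options L={ 0 1/4 3/8 7/16 57/128 } R={ 29/64 15/32 1/2 1 } ⇒ 115/256
step 10: add BLUE to get BRRBBBRRBB; options L={ 0 1/4 3/8 7/16 57/128 115/256 } R={ 29/64 15/32 1/2 1 } ⇒ 231/512
step 11: add BLUE to get BRRBBBRRBBB; options L={ 0 1/4 3/8 7/16 57/128 115/256 231/512 } R={ 29/64 15/32 1/2 1 } ⇒ 463/1024
step 12: add BLUE to get BRRBBBRRBBBB; options L={ 0 1/4 3/8 7/16 57/128 115/256 231/512 463/1024 } R={ 29/64 15/32 1/2 1 } ⇒ 927/2048
step 13: add RED to get BRRBBBRRBBBBR; options L={ 0 1/4 3/8 7/16 57/128 115/256 231/512 463/1024 } R={ 927/2048 29/64 15/32 1/2 1 } ⇒ 1853/4096
step 14: add RED to get BRRBBBRRBBBBRR; options L={ 0 1/4 3/8 7/16 57/128 115/256 231/512 463/1024 } R={ 1853/4096 927/2048 29/64 15/32 1/2 1 } ⇒ 3705/8192
step 15: add RED to get BRRBBBRRBBBBRRR; options L={ 0 1/4 3/8 7/16 57/128 115/256 231/512 463/1024 } R={ 3705/8192 1853/4096 927/2048 29/64 15/32 1/2 1 } ⇒ 7409/16384

7409/16384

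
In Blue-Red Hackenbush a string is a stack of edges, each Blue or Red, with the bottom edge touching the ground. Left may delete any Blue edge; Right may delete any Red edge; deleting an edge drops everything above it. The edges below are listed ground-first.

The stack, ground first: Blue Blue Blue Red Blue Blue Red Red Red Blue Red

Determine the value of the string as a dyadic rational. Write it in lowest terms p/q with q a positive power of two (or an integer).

709/256

val_1 [B]  L=[0]  R=[]  -> 1
val_2 [BB]  L=[0 1]  R=[]  -> 2
val_3 [BBB]  L=[0 1 2]  R=[]  -> 3
val_4 [BBBR]  L=[0 1 2]  R=[3]  -> 5/2
val_5 [BBBRB]  L=[0 1 2 5/2]  R=[3]  -> 11/4
val_6 [BBBRBB]  L=[0 1 2 5/2 11/4]  R=[3]  -> 23/8
val_7 [BBBRBBR]  L=[0 1 2 5/2 11/4]  R=[23/8 3]  -> 45/16
val_8 [BBBRBBRR]  L=[0 1 2 5/2 11/4]  R=[45/16 23/8 3]  -> 89/32
val_9 [BBBRBBRRR]  L=[0 1 2 5/2 11/4]  R=[89/32 45/16 23/8 3]  -> 177/64
val_10 [BBBRBBRRRB]  L=[0 1 2 5/2 11/4 177/64]  R=[89/32 45/16 23/8 3]  -> 355/128
val_11 [BBBRBBRRRBR]  L=[0 1 2 5/2 11/4 177/64]  R=[355/128 89/32 45/16 23/8 3]  -> 709/256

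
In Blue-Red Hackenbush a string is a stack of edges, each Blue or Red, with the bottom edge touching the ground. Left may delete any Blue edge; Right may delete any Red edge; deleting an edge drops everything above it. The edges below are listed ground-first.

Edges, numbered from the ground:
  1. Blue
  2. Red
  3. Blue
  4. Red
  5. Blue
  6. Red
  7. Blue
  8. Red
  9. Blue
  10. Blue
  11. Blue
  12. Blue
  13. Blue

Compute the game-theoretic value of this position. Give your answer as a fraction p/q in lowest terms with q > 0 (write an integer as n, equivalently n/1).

Recurse on prefixes of the 13-edge string Blue Red Blue Red Blue Red Blue Red Blue Blue Blue Blue Blue:
value(B) = { 0 |  } so 1
value(BR) = { 0 | 1 } so 1/2
value(BRB) = { 0; 1/2 | 1 } so 3/4
value(BRBR) = { 0; 1/2 | 3/4; 1 } so 5/8
value(BRBRB) = { 0; 1/2; 5/8 | 3/4; 1 } so 11/16
value(BRBRBR) = { 0; 1/2; 5/8 | 11/16; 3/4; 1 } so 21/32
value(BRBRBRB) = { 0; 1/2; 5/8; 21/32 | 11/16; 3/4; 1 } so 43/64
value(BRBRBRBR) = { 0; 1/2; 5/8; 21/32 | 43/64; 11/16; 3/4; 1 } so 85/128
value(BRBRBRBRB) = { 0; 1/2; 5/8; 21/32; 85/128 | 43/64; 11/16; 3/4; 1 } so 171/256
value(BRBRBRBRBB) = { 0; 1/2; 5/8; 21/32; 85/128; 171/256 | 43/64; 11/16; 3/4; 1 } so 343/512
value(BRBRBRBRBBB) = { 0; 1/2; 5/8; 21/32; 85/128; 171/256; 343/512 | 43/64; 11/16; 3/4; 1 } so 687/1024
value(BRBRBRBRBBBB) = { 0; 1/2; 5/8; 21/32; 85/128; 171/256; 343/512; 687/1024 | 43/64; 11/16; 3/4; 1 } so 1375/2048
value(BRBRBRBRBBBBB) = { 0; 1/2; 5/8; 21/32; 85/128; 171/256; 343/512; 687/1024; 1375/2048 | 43/64; 11/16; 3/4; 1 } so 2751/4096

2751/4096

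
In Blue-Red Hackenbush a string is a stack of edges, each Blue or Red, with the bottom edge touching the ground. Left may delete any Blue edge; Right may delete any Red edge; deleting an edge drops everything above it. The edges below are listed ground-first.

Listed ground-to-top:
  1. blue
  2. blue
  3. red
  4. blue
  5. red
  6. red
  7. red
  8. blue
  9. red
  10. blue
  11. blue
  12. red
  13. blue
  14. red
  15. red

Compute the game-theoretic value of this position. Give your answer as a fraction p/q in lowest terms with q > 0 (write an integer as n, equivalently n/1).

12649/8192

G_1 [b]  L=[0]  R=[]  => 1
G_2 [bb]  L=[0; 1]  R=[]  => 2
G_3 [bbr]  L=[0; 1]  R=[2]  => 3/2
G_4 [bbrb]  L=[0; 1; 3/2]  R=[2]  => 7/4
G_5 [bbrbr]  L=[0; 1; 3/2]  R=[7/4; 2]  => 13/8
G_6 [bbrbrr]  L=[0; 1; 3/2]  R=[13/8; 7/4; 2]  => 25/16
G_7 [bbrbrrr]  L=[0; 1; 3/2]  R=[25/16; 13/8; 7/4; 2]  => 49/32
G_8 [bbrbrrrb]  L=[0; 1; 3/2; 49/32]  R=[25/16; 13/8; 7/4; 2]  => 99/64
G_9 [bbrbrrrbr]  L=[0; 1; 3/2; 49/32]  R=[99/64; 25/16; 13/8; 7/4; 2]  => 197/128
G_10 [bbrbrrrbrb]  L=[0; 1; 3/2; 49/32; 197/128]  R=[99/64; 25/16; 13/8; 7/4; 2]  => 395/256
G_11 [bbrbrrrbrbb]  L=[0; 1; 3/2; 49/32; 197/128; 395/256]  R=[99/64; 25/16; 13/8; 7/4; 2]  => 791/512
G_12 [bbrbrrrbrbbr]  L=[0; 1; 3/2; 49/32; 197/128; 395/256]  R=[791/512; 99/64; 25/16; 13/8; 7/4; 2]  => 1581/1024
G_13 [bbrbrrrbrbbrb]  L=[0; 1; 3/2; 49/32; 197/128; 395/256; 1581/1024]  R=[791/512; 99/64; 25/16; 13/8; 7/4; 2]  => 3163/2048
G_14 [bbrbrrrbrbbrbr]  L=[0; 1; 3/2; 49/32; 197/128; 395/256; 1581/1024]  R=[3163/2048; 791/512; 99/64; 25/16; 13/8; 7/4; 2]  => 6325/4096
G_15 [bbrbrrrbrbbrbrr]  L=[0; 1; 3/2; 49/32; 197/128; 395/256; 1581/1024]  R=[6325/4096; 3163/2048; 791/512; 99/64; 25/16; 13/8; 7/4; 2]  => 12649/8192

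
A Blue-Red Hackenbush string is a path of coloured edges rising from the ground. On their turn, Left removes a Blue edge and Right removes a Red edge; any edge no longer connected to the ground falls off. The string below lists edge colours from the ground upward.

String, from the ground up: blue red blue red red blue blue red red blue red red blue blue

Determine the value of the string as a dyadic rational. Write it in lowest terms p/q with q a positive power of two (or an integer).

4903/8192

Build g(s[:k]) for k = 1..14, string s = blue red blue red red blue blue red red blue red red blue blue.
g(b) = { 0 |  } = 1
g(br) = { 0 | 1 } = 1/2
g(brb) = { 0,1/2 | 1 } = 3/4
g(brbr) = { 0,1/2 | 3/4,1 } = 5/8
g(brbrr) = { 0,1/2 | 5/8,3/4,1 } = 9/16
g(brbrrb) = { 0,1/2,9/16 | 5/8,3/4,1 } = 19/32
g(brbrrbb) = { 0,1/2,9/16,19/32 | 5/8,3/4,1 } = 39/64
g(brbrrbbr) = { 0,1/2,9/16,19/32 | 39/64,5/8,3/4,1 } = 77/128
g(brbrrbbrr) = { 0,1/2,9/16,19/32 | 77/128,39/64,5/8,3/4,1 } = 153/256
g(brbrrbbrrb) = { 0,1/2,9/16,19/32,153/256 | 77/128,39/64,5/8,3/4,1 } = 307/512
g(brbrrbbrrbr) = { 0,1/2,9/16,19/32,153/256 | 307/512,77/128,39/64,5/8,3/4,1 } = 613/1024
g(brbrrbbrrbrr) = { 0,1/2,9/16,19/32,153/256 | 613/1024,307/512,77/128,39/64,5/8,3/4,1 } = 1225/2048
g(brbrrbbrrbrrb) = { 0,1/2,9/16,19/32,153/256,1225/2048 | 613/1024,307/512,77/128,39/64,5/8,3/4,1 } = 2451/4096
g(brbrrbbrrbrrbb) = { 0,1/2,9/16,19/32,153/256,1225/2048,2451/4096 | 613/1024,307/512,77/128,39/64,5/8,3/4,1 } = 4903/8192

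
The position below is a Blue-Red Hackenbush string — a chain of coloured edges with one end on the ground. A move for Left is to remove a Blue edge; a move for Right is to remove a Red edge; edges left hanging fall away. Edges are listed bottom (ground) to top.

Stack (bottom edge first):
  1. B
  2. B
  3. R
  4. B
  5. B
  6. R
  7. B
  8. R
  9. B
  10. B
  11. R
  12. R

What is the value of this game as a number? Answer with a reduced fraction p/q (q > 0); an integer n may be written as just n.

1881/1024

g(B) = { 0 | none } = 1
g(BB) = { 0; 1 | none } = 2
g(BBR) = { 0; 1 | 2 } = 3/2
g(BBRB) = { 0; 1; 3/2 | 2 } = 7/4
g(BBRBB) = { 0; 1; 3/2; 7/4 | 2 } = 15/8
g(BBRBBR) = { 0; 1; 3/2; 7/4 | 15/8; 2 } = 29/16
g(BBRBBRB) = { 0; 1; 3/2; 7/4; 29/16 | 15/8; 2 } = 59/32
g(BBRBBRBR) = { 0; 1; 3/2; 7/4; 29/16 | 59/32; 15/8; 2 } = 117/64
g(BBRBBRBRB) = { 0; 1; 3/2; 7/4; 29/16; 117/64 | 59/32; 15/8; 2 } = 235/128
g(BBRBBRBRBB) = { 0; 1; 3/2; 7/4; 29/16; 117/64; 235/128 | 59/32; 15/8; 2 } = 471/256
g(BBRBBRBRBBR) = { 0; 1; 3/2; 7/4; 29/16; 117/64; 235/128 | 471/256; 59/32; 15/8; 2 } = 941/512
g(BBRBBRBRBBRR) = { 0; 1; 3/2; 7/4; 29/16; 117/64; 235/128 | 941/512; 471/256; 59/32; 15/8; 2 } = 1881/1024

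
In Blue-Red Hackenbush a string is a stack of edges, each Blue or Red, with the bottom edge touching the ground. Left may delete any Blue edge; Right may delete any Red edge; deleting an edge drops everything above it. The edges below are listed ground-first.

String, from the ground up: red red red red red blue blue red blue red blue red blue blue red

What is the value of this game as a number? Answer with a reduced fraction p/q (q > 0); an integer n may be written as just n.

-4435/1024

Recurse on prefixes of the 15-edge string red red red red red blue blue red blue red blue red blue blue red:
G(r) = { ∅ | 0 } — -1
G(rr) = { ∅ | -1,0 } — -2
G(rrr) = { ∅ | -2,-1,0 } — -3
G(rrrr) = { ∅ | -3,-2,-1,0 } — -4
G(rrrrr) = { ∅ | -4,-3,-2,-1,0 } — -5
G(rrrrrb) = { -5 | -4,-3,-2,-1,0 } — -9/2
G(rrrrrbb) = { -5,-9/2 | -4,-3,-2,-1,0 } — -17/4
G(rrrrrbbr) = { -5,-9/2 | -17/4,-4,-3,-2,-1,0 } — -35/8
G(rrrrrbbrb) = { -5,-9/2,-35/8 | -17/4,-4,-3,-2,-1,0 } — -69/16
G(rrrrrbbrbr) = { -5,-9/2,-35/8 | -69/16,-17/4,-4,-3,-2,-1,0 } — -139/32
G(rrrrrbbrbrb) = { -5,-9/2,-35/8,-139/32 | -69/16,-17/4,-4,-3,-2,-1,0 } — -277/64
G(rrrrrbbrbrbr) = { -5,-9/2,-35/8,-139/32 | -277/64,-69/16,-17/4,-4,-3,-2,-1,0 } — -555/128
G(rrrrrbbrbrbrb) = { -5,-9/2,-35/8,-139/32,-555/128 | -277/64,-69/16,-17/4,-4,-3,-2,-1,0 } — -1109/256
G(rrrrrbbrbrbrbb) = { -5,-9/2,-35/8,-139/32,-555/128,-1109/256 | -277/64,-69/16,-17/4,-4,-3,-2,-1,0 } — -2217/512
G(rrrrrbbrbrbrbbr) = { -5,-9/2,-35/8,-139/32,-555/128,-1109/256 | -2217/512,-277/64,-69/16,-17/4,-4,-3,-2,-1,0 } — -4435/1024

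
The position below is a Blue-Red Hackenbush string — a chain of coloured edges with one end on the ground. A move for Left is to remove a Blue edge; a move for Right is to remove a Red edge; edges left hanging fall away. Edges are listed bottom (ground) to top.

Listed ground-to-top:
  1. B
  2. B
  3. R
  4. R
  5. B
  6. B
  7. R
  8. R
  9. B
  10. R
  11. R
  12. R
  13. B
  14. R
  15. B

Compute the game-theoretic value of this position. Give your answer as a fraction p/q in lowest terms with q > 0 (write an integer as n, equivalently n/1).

step 1: add B to get B; options L={ 0 } R={ (no moves) } -> 1
step 2: add B to get BB; options L={ 0; 1 } R={ (no moves) } -> 2
step 3: add R to get BBR; options L={ 0; 1 } R={ 2 } -> 3/2
step 4: add R to get BBRR; options L={ 0; 1 } R={ 3/2; 2 } -> 5/4
step 5: add B to get BBRRB; options L={ 0; 1; 5/4 } R={ 3/2; 2 } -> 11/8
step 6: add B to get BBRRBB; options L={ 0; 1; 5/4; 11/8 } R={ 3/2; 2 } -> 23/16
step 7: add R to get BBRRBBR; options L={ 0; 1; 5/4; 11/8 } R={ 23/16; 3/2; 2 } -> 45/32
step 8: add R to get BBRRBBRR; options L={ 0; 1; 5/4; 11/8 } R={ 45/32; 23/16; 3/2; 2 } -> 89/64
step 9: add B to get BBRRBBRRB; options L={ 0; 1; 5/4; 11/8; 89/64 } R={ 45/32; 23/16; 3/2; 2 } -> 179/128
step 10: add R to get BBRRBBRRBR; options L={ 0; 1; 5/4; 11/8; 89/64 } R={ 179/128; 45/32; 23/16; 3/2; 2 } -> 357/256
step 11: add R to get BBRRBBRRBRR; options L={ 0; 1; 5/4; 11/8; 89/64 } R={ 357/256; 179/128; 45/32; 23/16; 3/2; 2 } -> 713/512
step 12: add R to get BBRRBBRRBRRR; options L={ 0; 1; 5/4; 11/8; 89/64 } R={ 713/512; 357/256; 179/128; 45/32; 23/16; 3/2; 2 } -> 1425/1024
step 13: add B to get BBRRBBRRBRRRB; options L={ 0; 1; 5/4; 11/8; 89/64; 1425/1024 } R={ 713/512; 357/256; 179/128; 45/32; 23/16; 3/2; 2 } -> 2851/2048
step 14: add R to get BBRRBBRRBRRRBR; options L={ 0; 1; 5/4; 11/8; 89/64; 1425/1024 } R={ 2851/2048; 713/512; 357/256; 179/128; 45/32; 23/16; 3/2; 2 } -> 5701/4096
step 15: add B to get BBRRBBRRBRRRBRB; options L={ 0; 1; 5/4; 11/8; 89/64; 1425/1024; 5701/4096 } R={ 2851/2048; 713/512; 357/256; 179/128; 45/32; 23/16; 3/2; 2 } -> 11403/8192

11403/8192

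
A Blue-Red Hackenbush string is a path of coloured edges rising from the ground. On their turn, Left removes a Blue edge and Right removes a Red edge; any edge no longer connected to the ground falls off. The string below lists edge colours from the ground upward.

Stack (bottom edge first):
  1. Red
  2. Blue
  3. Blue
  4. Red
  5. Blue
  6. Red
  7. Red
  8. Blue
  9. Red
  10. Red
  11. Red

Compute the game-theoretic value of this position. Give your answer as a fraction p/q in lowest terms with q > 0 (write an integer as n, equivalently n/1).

-367/1024

1 of 11 · R · max L −∞ · min R 0 => -1
2 of 11 · RB · max L -1 · min R 0 => -1/2
3 of 11 · RBB · max L -1/2 · min R 0 => -1/4
4 of 11 · RBBR · max L -1/2 · min R -1/4 => -3/8
5 of 11 · RBBRB · max L -3/8 · min R -1/4 => -5/16
6 of 11 · RBBRBR · max L -3/8 · min R -5/16 => -11/32
7 of 11 · RBBRBRR · max L -3/8 · min R -11/32 => -23/64
8 of 11 · RBBRBRRB · max L -23/64 · min R -11/32 => -45/128
9 of 11 · RBBRBRRBR · max L -23/64 · min R -45/128 => -91/256
10 of 11 · RBBRBRRBRR · max L -23/64 · min R -91/256 => -183/512
11 of 11 · RBBRBRRBRRR · max L -23/64 · min R -183/512 => -367/1024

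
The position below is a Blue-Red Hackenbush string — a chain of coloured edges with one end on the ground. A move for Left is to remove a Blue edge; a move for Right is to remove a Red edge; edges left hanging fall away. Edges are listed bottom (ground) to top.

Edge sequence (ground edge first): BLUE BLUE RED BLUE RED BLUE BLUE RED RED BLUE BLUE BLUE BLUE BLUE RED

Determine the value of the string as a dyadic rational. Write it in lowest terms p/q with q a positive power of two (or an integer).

13949/8192

B: Left { 0 }, Right {  } => simplest 1
BB: Left { 0,1 }, Right {  } => simplest 2
BBR: Left { 0,1 }, Right { 2 } => simplest 3/2
BBRB: Left { 0,1,3/2 }, Right { 2 } => simplest 7/4
BBRBR: Left { 0,1,3/2 }, Right { 7/4,2 } => simplest 13/8
BBRBRB: Left { 0,1,3/2,13/8 }, Right { 7/4,2 } => simplest 27/16
BBRBRBB: Left { 0,1,3/2,13/8,27/16 }, Right { 7/4,2 } => simplest 55/32
BBRBRBBR: Left { 0,1,3/2,13/8,27/16 }, Right { 55/32,7/4,2 } => simplest 109/64
BBRBRBBRR: Left { 0,1,3/2,13/8,27/16 }, Right { 109/64,55/32,7/4,2 } => simplest 217/128
BBRBRBBRRB: Left { 0,1,3/2,13/8,27/16,217/128 }, Right { 109/64,55/32,7/4,2 } => simplest 435/256
BBRBRBBRRBB: Left { 0,1,3/2,13/8,27/16,217/128,435/256 }, Right { 109/64,55/32,7/4,2 } => simplest 871/512
BBRBRBBRRBBB: Left { 0,1,3/2,13/8,27/16,217/128,435/256,871/512 }, Right { 109/64,55/32,7/4,2 } => simplest 1743/1024
BBRBRBBRRBBBB: Left { 0,1,3/2,13/8,27/16,217/128,435/256,871/512,1743/1024 }, Right { 109/64,55/32,7/4,2 } => simplest 3487/2048
BBRBRBBRRBBBBB: Left { 0,1,3/2,13/8,27/16,217/128,435/256,871/512,1743/1024,3487/2048 }, Right { 109/64,55/32,7/4,2 } => simplest 6975/4096
BBRBRBBRRBBBBBR: Left { 0,1,3/2,13/8,27/16,217/128,435/256,871/512,1743/1024,3487/2048 }, Right { 6975/4096,109/64,55/32,7/4,2 } => simplest 13949/8192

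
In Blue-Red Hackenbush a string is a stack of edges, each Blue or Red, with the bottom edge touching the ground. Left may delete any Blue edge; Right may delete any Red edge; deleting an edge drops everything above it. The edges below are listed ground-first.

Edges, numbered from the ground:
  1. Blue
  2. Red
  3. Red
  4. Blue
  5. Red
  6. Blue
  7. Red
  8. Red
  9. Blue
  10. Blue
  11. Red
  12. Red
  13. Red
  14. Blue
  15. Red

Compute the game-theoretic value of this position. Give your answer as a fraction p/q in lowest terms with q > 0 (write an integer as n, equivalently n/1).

5317/16384

1 of 15 · B · max L 0 · min R +∞ => 1
2 of 15 · BR · max L 0 · min R 1 => 1/2
3 of 15 · BRR · max L 0 · min R 1/2 => 1/4
4 of 15 · BRRB · max L 1/4 · min R 1/2 => 3/8
5 of 15 · BRRBR · max L 1/4 · min R 3/8 => 5/16
6 of 15 · BRRBRB · max L 5/16 · min R 3/8 => 11/32
7 of 15 · BRRBRBR · max L 5/16 · min R 11/32 => 21/64
8 of 15 · BRRBRBRR · max L 5/16 · min R 21/64 => 41/128
9 of 15 · BRRBRBRRB · max L 41/128 · min R 21/64 => 83/256
10 of 15 · BRRBRBRRBB · max L 83/256 · min R 21/64 => 167/512
11 of 15 · BRRBRBRRBBR · max L 83/256 · min R 167/512 => 333/1024
12 of 15 · BRRBRBRRBBRR · max L 83/256 · min R 333/1024 => 665/2048
13 of 15 · BRRBRBRRBBRRR · max L 83/256 · min R 665/2048 => 1329/4096
14 of 15 · BRRBRBRRBBRRRB · max L 1329/4096 · min R 665/2048 => 2659/8192
15 of 15 · BRRBRBRRBBRRRBR · max L 1329/4096 · min R 2659/8192 => 5317/16384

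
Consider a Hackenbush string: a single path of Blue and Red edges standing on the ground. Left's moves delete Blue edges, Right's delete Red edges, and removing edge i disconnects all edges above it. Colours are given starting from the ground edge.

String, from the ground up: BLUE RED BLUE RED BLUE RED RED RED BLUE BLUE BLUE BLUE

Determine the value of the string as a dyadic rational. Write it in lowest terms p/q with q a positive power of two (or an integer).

1311/2048

Recurse on prefixes of the 12-edge string BLUE RED BLUE RED BLUE RED RED RED BLUE BLUE BLUE BLUE:
edge 1 of 12 (BLUE): { 0 | ∅ } → 1
edge 2 of 12 (RED): { 0 | 1 } → 1/2
edge 3 of 12 (BLUE): { 0 1/2 | 1 } → 3/4
edge 4 of 12 (RED): { 0 1/2 | 3/4 1 } → 5/8
edge 5 of 12 (BLUE): { 0 1/2 5/8 | 3/4 1 } → 11/16
edge 6 of 12 (RED): { 0 1/2 5/8 | 11/16 3/4 1 } → 21/32
edge 7 of 12 (RED): { 0 1/2 5/8 | 21/32 11/16 3/4 1 } → 41/64
edge 8 of 12 (RED): { 0 1/2 5/8 | 41/64 21/32 11/16 3/4 1 } → 81/128
edge 9 of 12 (BLUE): { 0 1/2 5/8 81/128 | 41/64 21/32 11/16 3/4 1 } → 163/256
edge 10 of 12 (BLUE): { 0 1/2 5/8 81/128 163/256 | 41/64 21/32 11/16 3/4 1 } → 327/512
edge 11 of 12 (BLUE): { 0 1/2 5/8 81/128 163/256 327/512 | 41/64 21/32 11/16 3/4 1 } → 655/1024
edge 12 of 12 (BLUE): { 0 1/2 5/8 81/128 163/256 327/512 655/1024 | 41/64 21/32 11/16 3/4 1 } → 1311/2048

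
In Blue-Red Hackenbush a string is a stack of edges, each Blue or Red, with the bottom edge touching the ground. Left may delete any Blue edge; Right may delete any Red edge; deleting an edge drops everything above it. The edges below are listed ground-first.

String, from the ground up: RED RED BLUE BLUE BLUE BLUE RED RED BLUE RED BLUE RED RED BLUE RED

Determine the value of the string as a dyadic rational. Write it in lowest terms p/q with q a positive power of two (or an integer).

Build value(s[:k]) for k = 1..15, string s = RED RED BLUE BLUE BLUE BLUE RED RED BLUE RED BLUE RED RED BLUE RED.
value_1 [R]  L=[(no moves)]  R=[0]  — -1
value_2 [RR]  L=[(no moves)]  R=[-1 0]  — -2
value_3 [RRB]  L=[-2]  R=[-1 0]  — -3/2
value_4 [RRBB]  L=[-2 -3/2]  R=[-1 0]  — -5/4
value_5 [RRBBB]  L=[-2 -3/2 -5/4]  R=[-1 0]  — -9/8
value_6 [RRBBBB]  L=[-2 -3/2 -5/4 -9/8]  R=[-1 0]  — -17/16
value_7 [RRBBBBR]  L=[-2 -3/2 -5/4 -9/8]  R=[-17/16 -1 0]  — -35/32
value_8 [RRBBBBRR]  L=[-2 -3/2 -5/4 -9/8]  R=[-35/32 -17/16 -1 0]  — -71/64
value_9 [RRBBBBRRB]  L=[-2 -3/2 -5/4 -9/8 -71/64]  R=[-35/32 -17/16 -1 0]  — -141/128
value_10 [RRBBBBRRBR]  L=[-2 -3/2 -5/4 -9/8 -71/64]  R=[-141/128 -35/32 -17/16 -1 0]  — -283/256
value_11 [RRBBBBRRBRB]  L=[-2 -3/2 -5/4 -9/8 -71/64 -283/256]  R=[-141/128 -35/32 -17/16 -1 0]  — -565/512
value_12 [RRBBBBRRBRBR]  L=[-2 -3/2 -5/4 -9/8 -71/64 -283/256]  R=[-565/512 -141/128 -35/32 -17/16 -1 0]  — -1131/1024
value_13 [RRBBBBRRBRBRR]  L=[-2 -3/2 -5/4 -9/8 -71/64 -283/256]  R=[-1131/1024 -565/512 -141/128 -35/32 -17/16 -1 0]  — -2263/2048
value_14 [RRBBBBRRBRBRRB]  L=[-2 -3/2 -5/4 -9/8 -71/64 -283/256 -2263/2048]  R=[-1131/1024 -565/512 -141/128 -35/32 -17/16 -1 0]  — -4525/4096
value_15 [RRBBBBRRBRBRRBR]  L=[-2 -3/2 -5/4 -9/8 -71/64 -283/256 -2263/2048]  R=[-4525/4096 -1131/1024 -565/512 -141/128 -35/32 -17/16 -1 0]  — -9051/8192

-9051/8192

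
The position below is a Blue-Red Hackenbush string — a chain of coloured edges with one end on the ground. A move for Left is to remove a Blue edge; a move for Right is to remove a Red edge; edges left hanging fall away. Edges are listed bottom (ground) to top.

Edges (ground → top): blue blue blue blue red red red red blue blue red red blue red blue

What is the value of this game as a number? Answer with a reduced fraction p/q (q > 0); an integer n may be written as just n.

6347/2048

Recurse on prefixes of the 15-edge string blue blue blue blue red red red red blue blue red red blue red blue:
edge 1 of 15 (blue): { 0 | · } -> 1
edge 2 of 15 (blue): { 0,1 | · } -> 2
edge 3 of 15 (blue): { 0,1,2 | · } -> 3
edge 4 of 15 (blue): { 0,1,2,3 | · } -> 4
edge 5 of 15 (red): { 0,1,2,3 | 4 } -> 7/2
edge 6 of 15 (red): { 0,1,2,3 | 7/2,4 } -> 13/4
edge 7 of 15 (red): { 0,1,2,3 | 13/4,7/2,4 } -> 25/8
edge 8 of 15 (red): { 0,1,2,3 | 25/8,13/4,7/2,4 } -> 49/16
edge 9 of 15 (blue): { 0,1,2,3,49/16 | 25/8,13/4,7/2,4 } -> 99/32
edge 10 of 15 (blue): { 0,1,2,3,49/16,99/32 | 25/8,13/4,7/2,4 } -> 199/64
edge 11 of 15 (red): { 0,1,2,3,49/16,99/32 | 199/64,25/8,13/4,7/2,4 } -> 397/128
edge 12 of 15 (red): { 0,1,2,3,49/16,99/32 | 397/128,199/64,25/8,13/4,7/2,4 } -> 793/256
edge 13 of 15 (blue): { 0,1,2,3,49/16,99/32,793/256 | 397/128,199/64,25/8,13/4,7/2,4 } -> 1587/512
edge 14 of 15 (red): { 0,1,2,3,49/16,99/32,793/256 | 1587/512,397/128,199/64,25/8,13/4,7/2,4 } -> 3173/1024
edge 15 of 15 (blue): { 0,1,2,3,49/16,99/32,793/256,3173/1024 | 1587/512,397/128,199/64,25/8,13/4,7/2,4 } -> 6347/2048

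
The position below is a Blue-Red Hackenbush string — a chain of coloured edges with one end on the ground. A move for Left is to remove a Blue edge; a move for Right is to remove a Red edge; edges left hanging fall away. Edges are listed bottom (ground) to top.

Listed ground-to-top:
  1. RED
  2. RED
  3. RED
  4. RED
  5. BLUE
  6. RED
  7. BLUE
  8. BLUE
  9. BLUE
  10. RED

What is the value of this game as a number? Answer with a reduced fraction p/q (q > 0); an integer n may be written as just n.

step 1: add RED to get R; options L={ (no moves) } R={ 0 } => -1
step 2: add RED to get RR; options L={ (no moves) } R={ -1, 0 } => -2
step 3: add RED to get RRR; options L={ (no moves) } R={ -2, -1, 0 } => -3
step 4: add RED to get RRRR; options L={ (no moves) } R={ -3, -2, -1, 0 } => -4
step 5: add BLUE to get RRRRB; options L={ -4 } R={ -3, -2, -1, 0 } => -7/2
step 6: add RED to get RRRRBR; options L={ -4 } R={ -7/2, -3, -2, -1, 0 } => -15/4
step 7: add BLUE to get RRRRBRB; options L={ -4, -15/4 } R={ -7/2, -3, -2, -1, 0 } => -29/8
step 8: add BLUE to get RRRRBRBB; options L={ -4, -15/4, -29/8 } R={ -7/2, -3, -2, -1, 0 } => -57/16
step 9: add BLUE to get RRRRBRBBB; options L={ -4, -15/4, -29/8, -57/16 } R={ -7/2, -3, -2, -1, 0 } => -113/32
step 10: add RED to get RRRRBRBBBR; options L={ -4, -15/4, -29/8, -57/16 } R={ -113/32, -7/2, -3, -2, -1, 0 } => -227/64

-227/64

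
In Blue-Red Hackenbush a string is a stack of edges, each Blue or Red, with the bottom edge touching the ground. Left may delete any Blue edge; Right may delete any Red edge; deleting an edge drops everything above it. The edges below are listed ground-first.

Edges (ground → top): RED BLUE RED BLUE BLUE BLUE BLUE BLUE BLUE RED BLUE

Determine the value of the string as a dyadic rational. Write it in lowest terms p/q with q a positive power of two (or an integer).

-517/1024

Build g(s[:k]) for k = 1..11, string s = RED BLUE RED BLUE BLUE BLUE BLUE BLUE BLUE RED BLUE.
g_1 [R]  L=[∅]  R=[0]  => -1
g_2 [RB]  L=[-1]  R=[0]  => -1/2
g_3 [RBR]  L=[-1]  R=[-1/2 0]  => -3/4
g_4 [RBRB]  L=[-1 -3/4]  R=[-1/2 0]  => -5/8
g_5 [RBRBB]  L=[-1 -3/4 -5/8]  R=[-1/2 0]  => -9/16
g_6 [RBRBBB]  L=[-1 -3/4 -5/8 -9/16]  R=[-1/2 0]  => -17/32
g_7 [RBRBBBB]  L=[-1 -3/4 -5/8 -9/16 -17/32]  R=[-1/2 0]  => -33/64
g_8 [RBRBBBBB]  L=[-1 -3/4 -5/8 -9/16 -17/32 -33/64]  R=[-1/2 0]  => -65/128
g_9 [RBRBBBBBB]  L=[-1 -3/4 -5/8 -9/16 -17/32 -33/64 -65/128]  R=[-1/2 0]  => -129/256
g_10 [RBRBBBBBBR]  L=[-1 -3/4 -5/8 -9/16 -17/32 -33/64 -65/128]  R=[-129/256 -1/2 0]  => -259/512
g_11 [RBRBBBBBBRB]  L=[-1 -3/4 -5/8 -9/16 -17/32 -33/64 -65/128 -259/512]  R=[-129/256 -1/2 0]  => -517/1024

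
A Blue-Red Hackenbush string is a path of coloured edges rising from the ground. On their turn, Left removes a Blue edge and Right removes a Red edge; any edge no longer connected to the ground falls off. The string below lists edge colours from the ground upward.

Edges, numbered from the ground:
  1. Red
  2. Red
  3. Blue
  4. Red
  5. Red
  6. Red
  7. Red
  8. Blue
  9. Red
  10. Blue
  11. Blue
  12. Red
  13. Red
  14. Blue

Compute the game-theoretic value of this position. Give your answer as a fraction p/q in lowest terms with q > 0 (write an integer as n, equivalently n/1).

Recurse on prefixes of the 14-edge string Red Red Blue Red Red Red Red Blue Red Blue Blue Red Red Blue:
g_1 [R]  L=[(no moves)]  R=[0]  -> -1
g_2 [RR]  L=[(no moves)]  R=[-1 0]  -> -2
g_3 [RRB]  L=[-2]  R=[-1 0]  -> -3/2
g_4 [RRBR]  L=[-2]  R=[-3/2 -1 0]  -> -7/4
g_5 [RRBRR]  L=[-2]  R=[-7/4 -3/2 -1 0]  -> -15/8
g_6 [RRBRRR]  L=[-2]  R=[-15/8 -7/4 -3/2 -1 0]  -> -31/16
g_7 [RRBRRRR]  L=[-2]  R=[-31/16 -15/8 -7/4 -3/2 -1 0]  -> -63/32
g_8 [RRBRRRRB]  L=[-2 -63/32]  R=[-31/16 -15/8 -7/4 -3/2 -1 0]  -> -125/64
g_9 [RRBRRRRBR]  L=[-2 -63/32]  R=[-125/64 -31/16 -15/8 -7/4 -3/2 -1 0]  -> -251/128
g_10 [RRBRRRRBRB]  L=[-2 -63/32 -251/128]  R=[-125/64 -31/16 -15/8 -7/4 -3/2 -1 0]  -> -501/256
g_11 [RRBRRRRBRBB]  L=[-2 -63/32 -251/128 -501/256]  R=[-125/64 -31/16 -15/8 -7/4 -3/2 -1 0]  -> -1001/512
g_12 [RRBRRRRBRBBR]  L=[-2 -63/32 -251/128 -501/256]  R=[-1001/512 -125/64 -31/16 -15/8 -7/4 -3/2 -1 0]  -> -2003/1024
g_13 [RRBRRRRBRBBRR]  L=[-2 -63/32 -251/128 -501/256]  R=[-2003/1024 -1001/512 -125/64 -31/16 -15/8 -7/4 -3/2 -1 0]  -> -4007/2048
g_14 [RRBRRRRBRBBRRB]  L=[-2 -63/32 -251/128 -501/256 -4007/2048]  R=[-2003/1024 -1001/512 -125/64 -31/16 -15/8 -7/4 -3/2 -1 0]  -> -8013/4096

-8013/4096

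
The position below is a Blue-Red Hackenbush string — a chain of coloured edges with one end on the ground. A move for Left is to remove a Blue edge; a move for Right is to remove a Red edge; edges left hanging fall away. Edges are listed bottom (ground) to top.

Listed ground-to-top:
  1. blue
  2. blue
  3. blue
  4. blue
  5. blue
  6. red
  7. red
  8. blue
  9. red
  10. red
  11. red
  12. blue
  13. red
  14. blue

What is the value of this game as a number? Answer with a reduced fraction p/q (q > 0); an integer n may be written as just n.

2187/512

Prefix values for blue blue blue blue blue red red blue red red red blue red blue via {L|R} + simplicity:
b: Left { 0 }, Right {  } -> simplest 1
bb: Left { 0; 1 }, Right {  } -> simplest 2
bbb: Left { 0; 1; 2 }, Right {  } -> simplest 3
bbbb: Left { 0; 1; 2; 3 }, Right {  } -> simplest 4
bbbbb: Left { 0; 1; 2; 3; 4 }, Right {  } -> simplest 5
bbbbbr: Left { 0; 1; 2; 3; 4 }, Right { 5 } -> simplest 9/2
bbbbbrr: Left { 0; 1; 2; 3; 4 }, Right { 9/2; 5 } -> simplest 17/4
bbbbbrrb: Left { 0; 1; 2; 3; 4; 17/4 }, Right { 9/2; 5 } -> simplest 35/8
bbbbbrrbr: Left { 0; 1; 2; 3; 4; 17/4 }, Right { 35/8; 9/2; 5 } -> simplest 69/16
bbbbbrrbrr: Left { 0; 1; 2; 3; 4; 17/4 }, Right { 69/16; 35/8; 9/2; 5 } -> simplest 137/32
bbbbbrrbrrr: Left { 0; 1; 2; 3; 4; 17/4 }, Right { 137/32; 69/16; 35/8; 9/2; 5 } -> simplest 273/64
bbbbbrrbrrrb: Left { 0; 1; 2; 3; 4; 17/4; 273/64 }, Right { 137/32; 69/16; 35/8; 9/2; 5 } -> simplest 547/128
bbbbbrrbrrrbr: Left { 0; 1; 2; 3; 4; 17/4; 273/64 }, Right { 547/128; 137/32; 69/16; 35/8; 9/2; 5 } -> simplest 1093/256
bbbbbrrbrrrbrb: Left { 0; 1; 2; 3; 4; 17/4; 273/64; 1093/256 }, Right { 547/128; 137/32; 69/16; 35/8; 9/2; 5 } -> simplest 2187/512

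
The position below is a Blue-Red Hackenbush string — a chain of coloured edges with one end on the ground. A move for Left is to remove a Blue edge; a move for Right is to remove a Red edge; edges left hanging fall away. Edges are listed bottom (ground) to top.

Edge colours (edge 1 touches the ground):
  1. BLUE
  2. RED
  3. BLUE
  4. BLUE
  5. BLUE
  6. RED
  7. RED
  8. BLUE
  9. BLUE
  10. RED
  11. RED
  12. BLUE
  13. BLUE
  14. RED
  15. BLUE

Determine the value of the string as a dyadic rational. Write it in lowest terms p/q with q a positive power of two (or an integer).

Build g(s[:k]) for k = 1..15, string s = BLUE RED BLUE BLUE BLUE RED RED BLUE BLUE RED RED BLUE BLUE RED BLUE.
B: Left { 0 }, Right { · } gives simplest 1
BR: Left { 0 }, Right { 1 } gives simplest 1/2
BRB: Left { 0; 1/2 }, Right { 1 } gives simplest 3/4
BRBB: Left { 0; 1/2; 3/4 }, Right { 1 } gives simplest 7/8
BRBBB: Left { 0; 1/2; 3/4; 7/8 }, Right { 1 } gives simplest 15/16
BRBBBR: Left { 0; 1/2; 3/4; 7/8 }, Right { 15/16; 1 } gives simplest 29/32
BRBBBRR: Left { 0; 1/2; 3/4; 7/8 }, Right { 29/32; 15/16; 1 } gives simplest 57/64
BRBBBRRB: Left { 0; 1/2; 3/4; 7/8; 57/64 }, Right { 29/32; 15/16; 1 } gives simplest 115/128
BRBBBRRBB: Left { 0; 1/2; 3/4; 7/8; 57/64; 115/128 }, Right { 29/32; 15/16; 1 } gives simplest 231/256
BRBBBRRBBR: Left { 0; 1/2; 3/4; 7/8; 57/64; 115/128 }, Right { 231/256; 29/32; 15/16; 1 } gives simplest 461/512
BRBBBRRBBRR: Left { 0; 1/2; 3/4; 7/8; 57/64; 115/128 }, Right { 461/512; 231/256; 29/32; 15/16; 1 } gives simplest 921/1024
BRBBBRRBBRRB: Left { 0; 1/2; 3/4; 7/8; 57/64; 115/128; 921/1024 }, Right { 461/512; 231/256; 29/32; 15/16; 1 } gives simplest 1843/2048
BRBBBRRBBRRBB: Left { 0; 1/2; 3/4; 7/8; 57/64; 115/128; 921/1024; 1843/2048 }, Right { 461/512; 231/256; 29/32; 15/16; 1 } gives simplest 3687/4096
BRBBBRRBBRRBBR: Left { 0; 1/2; 3/4; 7/8; 57/64; 115/128; 921/1024; 1843/2048 }, Right { 3687/4096; 461/512; 231/256; 29/32; 15/16; 1 } gives simplest 7373/8192
BRBBBRRBBRRBBRB: Left { 0; 1/2; 3/4; 7/8; 57/64; 115/128; 921/1024; 1843/2048; 7373/8192 }, Right { 3687/4096; 461/512; 231/256; 29/32; 15/16; 1 } gives simplest 14747/16384

14747/16384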